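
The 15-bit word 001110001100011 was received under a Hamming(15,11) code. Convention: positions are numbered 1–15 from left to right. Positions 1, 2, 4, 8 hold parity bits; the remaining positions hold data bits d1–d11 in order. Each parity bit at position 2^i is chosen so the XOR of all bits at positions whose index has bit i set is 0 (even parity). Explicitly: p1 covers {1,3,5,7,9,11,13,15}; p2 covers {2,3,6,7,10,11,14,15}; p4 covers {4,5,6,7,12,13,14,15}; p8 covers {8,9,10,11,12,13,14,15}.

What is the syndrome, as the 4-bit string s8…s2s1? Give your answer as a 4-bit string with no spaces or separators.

0000

s1 (pos 1,3,5,7,9,11,13,15): 0⊕1⊕1⊕0⊕1⊕0⊕0⊕1 = 0
s2 (pos 2,3,6,7,10,11,14,15): 0⊕1⊕0⊕0⊕1⊕0⊕1⊕1 = 0
s4 (pos 4,5,6,7,12,13,14,15): 1⊕1⊕0⊕0⊕0⊕0⊕1⊕1 = 0
s8 (pos 8,9,10,11,12,13,14,15): 0⊕1⊕1⊕0⊕0⊕0⊕1⊕1 = 0
Syndrome s8…s1 = 0000 → no error.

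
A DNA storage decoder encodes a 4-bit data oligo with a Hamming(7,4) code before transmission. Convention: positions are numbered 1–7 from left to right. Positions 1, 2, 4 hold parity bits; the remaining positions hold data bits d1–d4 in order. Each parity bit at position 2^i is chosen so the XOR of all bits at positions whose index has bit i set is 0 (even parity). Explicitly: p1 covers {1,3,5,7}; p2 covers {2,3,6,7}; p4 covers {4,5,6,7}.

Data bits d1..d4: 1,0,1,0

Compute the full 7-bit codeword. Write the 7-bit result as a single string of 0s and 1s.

1011010

Place data at non-parity positions: p1 p2 1 p4 0 1 0
p1 (pos 1,3,5,7): XOR of data positions = 1⊕0⊕0 = 1
p2 (pos 2,3,6,7): XOR of data positions = 1⊕1⊕0 = 0
p4 (pos 4,5,6,7): XOR of data positions = 0⊕1⊕0 = 1
Codeword: 1011010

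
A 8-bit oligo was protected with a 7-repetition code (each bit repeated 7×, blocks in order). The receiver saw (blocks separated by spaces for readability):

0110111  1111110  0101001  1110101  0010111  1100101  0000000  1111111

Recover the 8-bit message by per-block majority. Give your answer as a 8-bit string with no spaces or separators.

Block 1 (0110111): 5 ones → 1
Block 2 (1111110): 6 ones → 1
Block 3 (0101001): 3 ones → 0
Block 4 (1110101): 5 ones → 1
Block 5 (0010111): 4 ones → 1
Block 6 (1100101): 4 ones → 1
Block 7 (0000000): 0 ones → 0
Block 8 (1111111): 7 ones → 1

11011101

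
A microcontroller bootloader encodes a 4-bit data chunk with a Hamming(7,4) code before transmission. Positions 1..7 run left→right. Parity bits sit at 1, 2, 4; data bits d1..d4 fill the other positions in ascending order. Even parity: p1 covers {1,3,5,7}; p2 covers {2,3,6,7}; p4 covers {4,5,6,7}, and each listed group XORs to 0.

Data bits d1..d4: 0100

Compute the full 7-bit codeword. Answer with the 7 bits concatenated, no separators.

1001100

Place data at non-parity positions: p1 p2 0 p4 1 0 0
p1 (pos 1,3,5,7): XOR of data positions = 0⊕1⊕0 = 1
p2 (pos 2,3,6,7): XOR of data positions = 0⊕0⊕0 = 0
p4 (pos 4,5,6,7): XOR of data positions = 1⊕0⊕0 = 1
Codeword: 1001100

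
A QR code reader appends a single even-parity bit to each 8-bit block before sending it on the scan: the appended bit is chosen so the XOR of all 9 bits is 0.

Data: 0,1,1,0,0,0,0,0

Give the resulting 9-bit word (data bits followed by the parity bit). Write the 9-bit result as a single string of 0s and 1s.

011000000

XOR of the 8 data bits: 0⊕1⊕1⊕0⊕0⊕0⊕0⊕0 = 0
Parity bit = 0 (so all 9 bits XOR to 0).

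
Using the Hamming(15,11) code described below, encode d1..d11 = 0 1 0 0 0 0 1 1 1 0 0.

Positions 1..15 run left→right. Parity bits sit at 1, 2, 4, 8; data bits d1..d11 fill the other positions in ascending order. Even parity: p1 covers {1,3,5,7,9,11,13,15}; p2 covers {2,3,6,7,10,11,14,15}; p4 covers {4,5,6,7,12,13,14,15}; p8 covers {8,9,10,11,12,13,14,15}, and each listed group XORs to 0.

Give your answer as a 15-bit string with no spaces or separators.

Place data at non-parity positions: p1 p2 0 p4 1 0 0 p8 0 0 1 1 1 0 0
p1 (pos 1,3,5,7,9,11,13,15): XOR of data positions = 0⊕1⊕0⊕0⊕1⊕1⊕0 = 1
p2 (pos 2,3,6,7,10,11,14,15): XOR of data positions = 0⊕0⊕0⊕0⊕1⊕0⊕0 = 1
p4 (pos 4,5,6,7,12,13,14,15): XOR of data positions = 1⊕0⊕0⊕1⊕1⊕0⊕0 = 1
p8 (pos 8,9,10,11,12,13,14,15): XOR of data positions = 0⊕0⊕1⊕1⊕1⊕0⊕0 = 1
Codeword: 110110010011100

110110010011100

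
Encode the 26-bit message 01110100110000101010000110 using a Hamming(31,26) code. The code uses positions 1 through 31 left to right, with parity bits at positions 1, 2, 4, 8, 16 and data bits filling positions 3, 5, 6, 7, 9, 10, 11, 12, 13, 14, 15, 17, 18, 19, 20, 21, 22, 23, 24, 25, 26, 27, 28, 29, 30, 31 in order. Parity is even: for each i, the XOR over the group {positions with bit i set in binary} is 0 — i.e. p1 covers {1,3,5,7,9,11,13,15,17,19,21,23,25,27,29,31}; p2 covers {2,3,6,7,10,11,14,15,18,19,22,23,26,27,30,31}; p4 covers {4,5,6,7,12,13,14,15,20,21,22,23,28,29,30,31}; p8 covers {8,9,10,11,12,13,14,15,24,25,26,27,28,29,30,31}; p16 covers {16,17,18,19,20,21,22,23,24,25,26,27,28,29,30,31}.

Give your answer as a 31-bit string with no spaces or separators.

0001111001001101000101010000110

Place data at non-parity positions: p1 p2 0 p4 1 1 1 p8 0 1 0 0 1 1 0 p16 0 0 0 1 0 1 0 1 0 0 0 0 1 1 0
p1 (pos 1,3,5,7,9,11,13,15,17,19,21,23,25,27,29,31): XOR of data positions = 0⊕1⊕1⊕0⊕0⊕1⊕0⊕0⊕0⊕0⊕0⊕0⊕0⊕1⊕0 = 0
p2 (pos 2,3,6,7,10,11,14,15,18,19,22,23,26,27,30,31): XOR of data positions = 0⊕1⊕1⊕1⊕0⊕1⊕0⊕0⊕0⊕1⊕0⊕0⊕0⊕1⊕0 = 0
p4 (pos 4,5,6,7,12,13,14,15,20,21,22,23,28,29,30,31): XOR of data positions = 1⊕1⊕1⊕0⊕1⊕1⊕0⊕1⊕0⊕1⊕0⊕0⊕1⊕1⊕0 = 1
p8 (pos 8,9,10,11,12,13,14,15,24,25,26,27,28,29,30,31): XOR of data positions = 0⊕1⊕0⊕0⊕1⊕1⊕0⊕1⊕0⊕0⊕0⊕0⊕1⊕1⊕0 = 0
p16 (pos 16,17,18,19,20,21,22,23,24,25,26,27,28,29,30,31): XOR of data positions = 0⊕0⊕0⊕1⊕0⊕1⊕0⊕1⊕0⊕0⊕0⊕0⊕1⊕1⊕0 = 1
Codeword: 0001111001001101000101010000110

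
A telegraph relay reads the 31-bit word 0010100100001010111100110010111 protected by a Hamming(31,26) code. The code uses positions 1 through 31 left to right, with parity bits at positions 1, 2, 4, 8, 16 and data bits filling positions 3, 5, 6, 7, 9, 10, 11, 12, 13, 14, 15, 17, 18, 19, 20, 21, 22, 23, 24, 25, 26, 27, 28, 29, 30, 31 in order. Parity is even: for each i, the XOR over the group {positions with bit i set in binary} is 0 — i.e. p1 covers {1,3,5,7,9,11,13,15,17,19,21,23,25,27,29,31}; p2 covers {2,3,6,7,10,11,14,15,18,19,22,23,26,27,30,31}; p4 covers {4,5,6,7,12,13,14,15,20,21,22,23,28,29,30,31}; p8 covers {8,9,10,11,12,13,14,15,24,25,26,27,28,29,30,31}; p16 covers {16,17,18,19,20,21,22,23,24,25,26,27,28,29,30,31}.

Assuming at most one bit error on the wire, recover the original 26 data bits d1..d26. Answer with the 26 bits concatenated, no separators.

11000000101111100110010111

s1 (pos 1,3,5,7,9,11,13,15,17,19,21,23,25,27,29,31): 0⊕1⊕1⊕0⊕0⊕0⊕1⊕1⊕1⊕1⊕0⊕1⊕0⊕1⊕1⊕1 = 0
s2 (pos 2,3,6,7,10,11,14,15,18,19,22,23,26,27,30,31): 0⊕1⊕0⊕0⊕0⊕0⊕0⊕1⊕1⊕1⊕0⊕1⊕0⊕1⊕1⊕1 = 0
s4 (pos 4,5,6,7,12,13,14,15,20,21,22,23,28,29,30,31): 0⊕1⊕0⊕0⊕0⊕1⊕0⊕1⊕1⊕0⊕0⊕1⊕0⊕1⊕1⊕1 = 0
s8 (pos 8,9,10,11,12,13,14,15,24,25,26,27,28,29,30,31): 1⊕0⊕0⊕0⊕0⊕1⊕0⊕1⊕1⊕0⊕0⊕1⊕0⊕1⊕1⊕1 = 0
s16 (pos 16,17,18,19,20,21,22,23,24,25,26,27,28,29,30,31): 0⊕1⊕1⊕1⊕1⊕0⊕0⊕1⊕1⊕0⊕0⊕1⊕0⊕1⊕1⊕1 = 0
Syndrome s16…s1 = 00000 → no error.
Read data bits from positions 3,5,6,7,9,10,11,12,13,14,15,17,18,19,20,21,22,23,24,25,26,27,28,29,30,31: 11000000101111100110010111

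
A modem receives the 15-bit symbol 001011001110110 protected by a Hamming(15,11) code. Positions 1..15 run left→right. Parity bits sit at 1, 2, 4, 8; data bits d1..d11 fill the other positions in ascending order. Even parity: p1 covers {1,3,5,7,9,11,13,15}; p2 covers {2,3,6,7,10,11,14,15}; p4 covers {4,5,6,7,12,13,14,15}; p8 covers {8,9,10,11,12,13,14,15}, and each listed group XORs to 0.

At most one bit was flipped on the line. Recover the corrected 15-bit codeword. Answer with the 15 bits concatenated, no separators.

s1 (pos 1,3,5,7,9,11,13,15): 0⊕1⊕1⊕0⊕1⊕1⊕1⊕0 = 1
s2 (pos 2,3,6,7,10,11,14,15): 0⊕1⊕1⊕0⊕1⊕1⊕1⊕0 = 1
s4 (pos 4,5,6,7,12,13,14,15): 0⊕1⊕1⊕0⊕0⊕1⊕1⊕0 = 0
s8 (pos 8,9,10,11,12,13,14,15): 0⊕1⊕1⊕1⊕0⊕1⊕1⊕0 = 1
Syndrome s8…s1 = 1011 → error at position 11.
Flip position 11: 001011001110110 → 001011001100110

001011001100110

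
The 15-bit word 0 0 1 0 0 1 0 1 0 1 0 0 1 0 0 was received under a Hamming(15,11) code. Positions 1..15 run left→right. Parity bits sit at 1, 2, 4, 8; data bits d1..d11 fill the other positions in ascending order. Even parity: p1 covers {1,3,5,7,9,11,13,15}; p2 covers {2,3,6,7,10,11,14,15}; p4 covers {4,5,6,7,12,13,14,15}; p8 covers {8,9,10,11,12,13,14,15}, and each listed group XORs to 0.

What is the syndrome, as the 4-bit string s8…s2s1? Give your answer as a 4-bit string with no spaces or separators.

1010

s1 (pos 1,3,5,7,9,11,13,15): 0⊕1⊕0⊕0⊕0⊕0⊕1⊕0 = 0
s2 (pos 2,3,6,7,10,11,14,15): 0⊕1⊕1⊕0⊕1⊕0⊕0⊕0 = 1
s4 (pos 4,5,6,7,12,13,14,15): 0⊕0⊕1⊕0⊕0⊕1⊕0⊕0 = 0
s8 (pos 8,9,10,11,12,13,14,15): 1⊕0⊕1⊕0⊕0⊕1⊕0⊕0 = 1
Syndrome s8…s1 = 1010 → error at position 10.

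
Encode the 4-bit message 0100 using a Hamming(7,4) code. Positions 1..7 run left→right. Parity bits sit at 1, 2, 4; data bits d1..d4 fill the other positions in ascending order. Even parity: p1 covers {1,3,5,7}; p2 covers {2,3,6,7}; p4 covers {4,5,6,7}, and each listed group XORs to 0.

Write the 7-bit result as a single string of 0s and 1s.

Place data at non-parity positions: p1 p2 0 p4 1 0 0
p1 (pos 1,3,5,7): XOR of data positions = 0⊕1⊕0 = 1
p2 (pos 2,3,6,7): XOR of data positions = 0⊕0⊕0 = 0
p4 (pos 4,5,6,7): XOR of data positions = 1⊕0⊕0 = 1
Codeword: 1001100

1001100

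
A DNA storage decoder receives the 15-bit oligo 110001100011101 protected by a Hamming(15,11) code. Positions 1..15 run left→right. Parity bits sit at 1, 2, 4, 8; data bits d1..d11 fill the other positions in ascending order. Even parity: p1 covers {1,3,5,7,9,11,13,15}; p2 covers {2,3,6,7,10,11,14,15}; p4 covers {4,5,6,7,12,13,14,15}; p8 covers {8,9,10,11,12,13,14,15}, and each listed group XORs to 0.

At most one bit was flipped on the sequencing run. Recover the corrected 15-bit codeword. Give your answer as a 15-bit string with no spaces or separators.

110001000011101

s1 (pos 1,3,5,7,9,11,13,15): 1⊕0⊕0⊕1⊕0⊕1⊕1⊕1 = 1
s2 (pos 2,3,6,7,10,11,14,15): 1⊕0⊕1⊕1⊕0⊕1⊕0⊕1 = 1
s4 (pos 4,5,6,7,12,13,14,15): 0⊕0⊕1⊕1⊕1⊕1⊕0⊕1 = 1
s8 (pos 8,9,10,11,12,13,14,15): 0⊕0⊕0⊕1⊕1⊕1⊕0⊕1 = 0
Syndrome s8…s1 = 0111 → error at position 7.
Flip position 7: 110001100011101 → 110001000011101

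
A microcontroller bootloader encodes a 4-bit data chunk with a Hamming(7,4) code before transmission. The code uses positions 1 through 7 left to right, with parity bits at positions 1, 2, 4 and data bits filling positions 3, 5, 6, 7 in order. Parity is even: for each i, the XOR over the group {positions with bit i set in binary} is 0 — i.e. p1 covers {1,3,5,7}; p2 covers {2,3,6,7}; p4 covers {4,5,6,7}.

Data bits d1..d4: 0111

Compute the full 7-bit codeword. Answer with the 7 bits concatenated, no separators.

Place data at non-parity positions: p1 p2 0 p4 1 1 1
p1 (pos 1,3,5,7): XOR of data positions = 0⊕1⊕1 = 0
p2 (pos 2,3,6,7): XOR of data positions = 0⊕1⊕1 = 0
p4 (pos 4,5,6,7): XOR of data positions = 1⊕1⊕1 = 1
Codeword: 0001111

0001111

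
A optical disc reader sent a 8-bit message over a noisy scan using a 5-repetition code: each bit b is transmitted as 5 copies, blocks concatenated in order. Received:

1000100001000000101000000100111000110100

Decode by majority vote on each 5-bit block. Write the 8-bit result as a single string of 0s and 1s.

00000100

Block 1 (10001): 2 ones → 0
Block 2 (00001): 1 one → 0
Block 3 (00000): 0 ones → 0
Block 4 (01010): 2 ones → 0
Block 5 (00000): 0 ones → 0
Block 6 (10011): 3 ones → 1
Block 7 (10001): 2 ones → 0
Block 8 (10100): 2 ones → 0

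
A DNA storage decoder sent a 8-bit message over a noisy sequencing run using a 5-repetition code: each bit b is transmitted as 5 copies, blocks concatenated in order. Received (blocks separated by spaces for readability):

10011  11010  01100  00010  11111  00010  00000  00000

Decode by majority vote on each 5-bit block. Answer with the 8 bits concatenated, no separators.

Block 1 (10011): 3 ones → 1
Block 2 (11010): 3 ones → 1
Block 3 (01100): 2 ones → 0
Block 4 (00010): 1 one → 0
Block 5 (11111): 5 ones → 1
Block 6 (00010): 1 one → 0
Block 7 (00000): 0 ones → 0
Block 8 (00000): 0 ones → 0

11001000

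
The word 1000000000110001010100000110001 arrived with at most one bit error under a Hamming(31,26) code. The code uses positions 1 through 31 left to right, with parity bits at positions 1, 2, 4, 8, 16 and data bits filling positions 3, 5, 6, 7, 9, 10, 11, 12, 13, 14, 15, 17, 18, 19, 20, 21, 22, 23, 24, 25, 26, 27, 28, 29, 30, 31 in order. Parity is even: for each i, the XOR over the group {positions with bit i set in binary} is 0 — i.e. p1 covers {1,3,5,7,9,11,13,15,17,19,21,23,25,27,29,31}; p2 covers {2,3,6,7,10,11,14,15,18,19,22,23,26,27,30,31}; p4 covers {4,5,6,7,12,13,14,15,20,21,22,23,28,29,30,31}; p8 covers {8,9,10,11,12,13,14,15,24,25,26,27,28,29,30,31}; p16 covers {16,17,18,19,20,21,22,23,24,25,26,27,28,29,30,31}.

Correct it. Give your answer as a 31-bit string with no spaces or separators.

s1 (pos 1,3,5,7,9,11,13,15,17,19,21,23,25,27,29,31): 1⊕0⊕0⊕0⊕0⊕1⊕0⊕0⊕0⊕0⊕0⊕0⊕0⊕1⊕0⊕1 = 0
s2 (pos 2,3,6,7,10,11,14,15,18,19,22,23,26,27,30,31): 0⊕0⊕0⊕0⊕0⊕1⊕0⊕0⊕1⊕0⊕0⊕0⊕1⊕1⊕0⊕1 = 1
s4 (pos 4,5,6,7,12,13,14,15,20,21,22,23,28,29,30,31): 0⊕0⊕0⊕0⊕1⊕0⊕0⊕0⊕1⊕0⊕0⊕0⊕0⊕0⊕0⊕1 = 1
s8 (pos 8,9,10,11,12,13,14,15,24,25,26,27,28,29,30,31): 0⊕0⊕0⊕1⊕1⊕0⊕0⊕0⊕0⊕0⊕1⊕1⊕0⊕0⊕0⊕1 = 1
s16 (pos 16,17,18,19,20,21,22,23,24,25,26,27,28,29,30,31): 1⊕0⊕1⊕0⊕1⊕0⊕0⊕0⊕0⊕0⊕1⊕1⊕0⊕0⊕0⊕1 = 0
Syndrome s16…s1 = 01110 → error at position 14.
Flip position 14: 1000000000110001010100000110001 → 1000000000110101010100000110001

1000000000110101010100000110001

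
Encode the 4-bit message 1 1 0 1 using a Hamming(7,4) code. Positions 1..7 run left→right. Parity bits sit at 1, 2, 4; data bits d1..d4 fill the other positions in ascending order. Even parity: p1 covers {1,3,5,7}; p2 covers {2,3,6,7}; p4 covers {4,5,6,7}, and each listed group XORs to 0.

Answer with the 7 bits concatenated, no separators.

1010101

Place data at non-parity positions: p1 p2 1 p4 1 0 1
p1 (pos 1,3,5,7): XOR of data positions = 1⊕1⊕1 = 1
p2 (pos 2,3,6,7): XOR of data positions = 1⊕0⊕1 = 0
p4 (pos 4,5,6,7): XOR of data positions = 1⊕0⊕1 = 0
Codeword: 1010101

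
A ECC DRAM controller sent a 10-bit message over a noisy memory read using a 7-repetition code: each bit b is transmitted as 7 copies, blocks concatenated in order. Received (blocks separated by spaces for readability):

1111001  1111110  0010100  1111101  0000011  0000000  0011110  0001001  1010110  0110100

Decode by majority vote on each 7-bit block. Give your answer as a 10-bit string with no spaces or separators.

Block 1 (1111001): 5 ones → 1
Block 2 (1111110): 6 ones → 1
Block 3 (0010100): 2 ones → 0
Block 4 (1111101): 6 ones → 1
Block 5 (0000011): 2 ones → 0
Block 6 (0000000): 0 ones → 0
Block 7 (0011110): 4 ones → 1
Block 8 (0001001): 2 ones → 0
Block 9 (1010110): 4 ones → 1
Block 10 (0110100): 3 ones → 0

1101001010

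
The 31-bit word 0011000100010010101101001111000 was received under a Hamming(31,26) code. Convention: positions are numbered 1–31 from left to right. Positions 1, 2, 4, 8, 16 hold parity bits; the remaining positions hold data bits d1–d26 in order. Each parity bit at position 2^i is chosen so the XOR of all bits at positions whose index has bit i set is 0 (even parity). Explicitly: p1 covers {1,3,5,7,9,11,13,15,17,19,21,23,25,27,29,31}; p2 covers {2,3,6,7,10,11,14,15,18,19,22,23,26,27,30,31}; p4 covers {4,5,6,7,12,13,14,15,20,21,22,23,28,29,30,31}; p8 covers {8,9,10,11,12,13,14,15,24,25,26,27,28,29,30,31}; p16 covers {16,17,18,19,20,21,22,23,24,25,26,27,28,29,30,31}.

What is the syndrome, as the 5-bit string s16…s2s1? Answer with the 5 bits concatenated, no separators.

s1 (pos 1,3,5,7,9,11,13,15,17,19,21,23,25,27,29,31): 0⊕1⊕0⊕0⊕0⊕0⊕0⊕1⊕1⊕1⊕0⊕0⊕1⊕1⊕0⊕0 = 0
s2 (pos 2,3,6,7,10,11,14,15,18,19,22,23,26,27,30,31): 0⊕1⊕0⊕0⊕0⊕0⊕0⊕1⊕0⊕1⊕1⊕0⊕1⊕1⊕0⊕0 = 0
s4 (pos 4,5,6,7,12,13,14,15,20,21,22,23,28,29,30,31): 1⊕0⊕0⊕0⊕1⊕0⊕0⊕1⊕1⊕0⊕1⊕0⊕1⊕0⊕0⊕0 = 0
s8 (pos 8,9,10,11,12,13,14,15,24,25,26,27,28,29,30,31): 1⊕0⊕0⊕0⊕1⊕0⊕0⊕1⊕0⊕1⊕1⊕1⊕1⊕0⊕0⊕0 = 1
s16 (pos 16,17,18,19,20,21,22,23,24,25,26,27,28,29,30,31): 0⊕1⊕0⊕1⊕1⊕0⊕1⊕0⊕0⊕1⊕1⊕1⊕1⊕0⊕0⊕0 = 0
Syndrome s16…s1 = 01000 → error at position 8.

01000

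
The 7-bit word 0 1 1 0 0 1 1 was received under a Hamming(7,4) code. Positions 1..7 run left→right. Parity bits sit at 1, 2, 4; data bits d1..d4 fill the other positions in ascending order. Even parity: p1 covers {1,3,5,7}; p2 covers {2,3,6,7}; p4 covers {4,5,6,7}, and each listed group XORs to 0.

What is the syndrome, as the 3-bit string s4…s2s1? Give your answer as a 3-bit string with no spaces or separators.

s1 (pos 1,3,5,7): 0⊕1⊕0⊕1 = 0
s2 (pos 2,3,6,7): 1⊕1⊕1⊕1 = 0
s4 (pos 4,5,6,7): 0⊕0⊕1⊕1 = 0
Syndrome s4…s1 = 000 → no error.

000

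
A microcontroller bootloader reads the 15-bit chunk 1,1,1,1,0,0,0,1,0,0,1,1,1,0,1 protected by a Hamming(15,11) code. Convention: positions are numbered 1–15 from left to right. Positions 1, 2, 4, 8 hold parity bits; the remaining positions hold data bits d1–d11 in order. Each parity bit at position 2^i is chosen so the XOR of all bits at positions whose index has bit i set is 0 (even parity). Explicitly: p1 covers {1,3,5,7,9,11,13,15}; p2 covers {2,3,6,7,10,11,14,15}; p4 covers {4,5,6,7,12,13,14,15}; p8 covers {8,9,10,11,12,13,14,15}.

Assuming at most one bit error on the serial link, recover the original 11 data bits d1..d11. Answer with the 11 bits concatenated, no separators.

10001011101

s1 (pos 1,3,5,7,9,11,13,15): 1⊕1⊕0⊕0⊕0⊕1⊕1⊕1 = 1
s2 (pos 2,3,6,7,10,11,14,15): 1⊕1⊕0⊕0⊕0⊕1⊕0⊕1 = 0
s4 (pos 4,5,6,7,12,13,14,15): 1⊕0⊕0⊕0⊕1⊕1⊕0⊕1 = 0
s8 (pos 8,9,10,11,12,13,14,15): 1⊕0⊕0⊕1⊕1⊕1⊕0⊕1 = 1
Syndrome s8…s1 = 1001 → error at position 9.
Flip position 9: 111100010011101 → 111100011011101
Read data bits from positions 3,5,6,7,9,10,11,12,13,14,15: 10001011101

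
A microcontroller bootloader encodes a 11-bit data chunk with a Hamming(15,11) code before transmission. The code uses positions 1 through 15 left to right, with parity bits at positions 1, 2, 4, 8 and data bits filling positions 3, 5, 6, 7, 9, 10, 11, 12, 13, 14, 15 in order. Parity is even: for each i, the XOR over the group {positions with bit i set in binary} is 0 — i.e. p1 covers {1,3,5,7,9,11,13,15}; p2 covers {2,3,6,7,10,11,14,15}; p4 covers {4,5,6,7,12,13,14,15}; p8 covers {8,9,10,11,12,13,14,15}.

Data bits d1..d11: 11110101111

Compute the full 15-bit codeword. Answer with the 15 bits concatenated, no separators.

Place data at non-parity positions: p1 p2 1 p4 1 1 1 p8 0 1 0 1 1 1 1
p1 (pos 1,3,5,7,9,11,13,15): XOR of data positions = 1⊕1⊕1⊕0⊕0⊕1⊕1 = 1
p2 (pos 2,3,6,7,10,11,14,15): XOR of data positions = 1⊕1⊕1⊕1⊕0⊕1⊕1 = 0
p4 (pos 4,5,6,7,12,13,14,15): XOR of data positions = 1⊕1⊕1⊕1⊕1⊕1⊕1 = 1
p8 (pos 8,9,10,11,12,13,14,15): XOR of data positions = 0⊕1⊕0⊕1⊕1⊕1⊕1 = 1
Codeword: 101111110101111

101111110101111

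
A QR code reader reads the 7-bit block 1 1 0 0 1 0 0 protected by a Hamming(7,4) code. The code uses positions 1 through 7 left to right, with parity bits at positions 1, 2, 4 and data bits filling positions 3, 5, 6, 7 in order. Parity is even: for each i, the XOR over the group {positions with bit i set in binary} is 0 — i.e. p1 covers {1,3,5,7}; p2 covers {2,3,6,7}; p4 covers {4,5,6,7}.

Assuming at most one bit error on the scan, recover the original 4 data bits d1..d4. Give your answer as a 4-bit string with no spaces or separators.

s1 (pos 1,3,5,7): 1⊕0⊕1⊕0 = 0
s2 (pos 2,3,6,7): 1⊕0⊕0⊕0 = 1
s4 (pos 4,5,6,7): 0⊕1⊕0⊕0 = 1
Syndrome s4…s1 = 110 → error at position 6.
Flip position 6: 1100100 → 1100110
Read data bits from positions 3,5,6,7: 0110

0110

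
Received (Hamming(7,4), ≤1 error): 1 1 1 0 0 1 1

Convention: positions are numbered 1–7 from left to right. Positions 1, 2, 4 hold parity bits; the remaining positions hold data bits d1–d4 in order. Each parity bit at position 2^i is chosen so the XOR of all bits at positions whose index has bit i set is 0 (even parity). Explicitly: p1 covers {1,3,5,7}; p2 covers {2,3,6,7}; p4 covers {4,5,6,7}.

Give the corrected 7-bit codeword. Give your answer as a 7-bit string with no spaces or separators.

0110011

s1 (pos 1,3,5,7): 1⊕1⊕0⊕1 = 1
s2 (pos 2,3,6,7): 1⊕1⊕1⊕1 = 0
s4 (pos 4,5,6,7): 0⊕0⊕1⊕1 = 0
Syndrome s4…s1 = 001 → error at position 1.
Flip position 1: 1110011 → 0110011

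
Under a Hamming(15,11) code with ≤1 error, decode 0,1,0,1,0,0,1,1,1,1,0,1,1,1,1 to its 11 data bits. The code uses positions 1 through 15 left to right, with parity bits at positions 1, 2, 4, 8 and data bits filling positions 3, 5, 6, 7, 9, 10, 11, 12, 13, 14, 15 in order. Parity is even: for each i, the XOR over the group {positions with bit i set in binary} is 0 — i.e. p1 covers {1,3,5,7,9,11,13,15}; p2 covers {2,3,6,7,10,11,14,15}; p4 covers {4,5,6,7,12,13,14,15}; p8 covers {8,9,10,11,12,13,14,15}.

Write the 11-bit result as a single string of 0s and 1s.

00011001111

s1 (pos 1,3,5,7,9,11,13,15): 0⊕0⊕0⊕1⊕1⊕0⊕1⊕1 = 0
s2 (pos 2,3,6,7,10,11,14,15): 1⊕0⊕0⊕1⊕1⊕0⊕1⊕1 = 1
s4 (pos 4,5,6,7,12,13,14,15): 1⊕0⊕0⊕1⊕1⊕1⊕1⊕1 = 0
s8 (pos 8,9,10,11,12,13,14,15): 1⊕1⊕1⊕0⊕1⊕1⊕1⊕1 = 1
Syndrome s8…s1 = 1010 → error at position 10.
Flip position 10: 010100111101111 → 010100111001111
Read data bits from positions 3,5,6,7,9,10,11,12,13,14,15: 00011001111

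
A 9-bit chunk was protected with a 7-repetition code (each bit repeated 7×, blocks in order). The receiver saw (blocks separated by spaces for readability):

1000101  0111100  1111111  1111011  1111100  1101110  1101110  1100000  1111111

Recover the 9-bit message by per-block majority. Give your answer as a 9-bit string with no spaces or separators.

011111101

Block 1 (1000101): 3 ones → 0
Block 2 (0111100): 4 ones → 1
Block 3 (1111111): 7 ones → 1
Block 4 (1111011): 6 ones → 1
Block 5 (1111100): 5 ones → 1
Block 6 (1101110): 5 ones → 1
Block 7 (1101110): 5 ones → 1
Block 8 (1100000): 2 ones → 0
Block 9 (1111111): 7 ones → 1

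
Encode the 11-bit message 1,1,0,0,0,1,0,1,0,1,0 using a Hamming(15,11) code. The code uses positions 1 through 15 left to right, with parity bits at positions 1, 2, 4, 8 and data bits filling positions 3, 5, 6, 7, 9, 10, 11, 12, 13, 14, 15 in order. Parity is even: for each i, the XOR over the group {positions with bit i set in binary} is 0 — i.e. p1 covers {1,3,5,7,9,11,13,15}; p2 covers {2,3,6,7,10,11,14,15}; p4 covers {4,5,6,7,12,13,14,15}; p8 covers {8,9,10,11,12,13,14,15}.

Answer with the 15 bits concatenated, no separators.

Place data at non-parity positions: p1 p2 1 p4 1 0 0 p8 0 1 0 1 0 1 0
p1 (pos 1,3,5,7,9,11,13,15): XOR of data positions = 1⊕1⊕0⊕0⊕0⊕0⊕0 = 0
p2 (pos 2,3,6,7,10,11,14,15): XOR of data positions = 1⊕0⊕0⊕1⊕0⊕1⊕0 = 1
p4 (pos 4,5,6,7,12,13,14,15): XOR of data positions = 1⊕0⊕0⊕1⊕0⊕1⊕0 = 1
p8 (pos 8,9,10,11,12,13,14,15): XOR of data positions = 0⊕1⊕0⊕1⊕0⊕1⊕0 = 1
Codeword: 011110010101010

011110010101010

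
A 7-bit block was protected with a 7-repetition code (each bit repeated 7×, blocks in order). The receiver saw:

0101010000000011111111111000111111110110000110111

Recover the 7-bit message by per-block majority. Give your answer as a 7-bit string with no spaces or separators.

0011101

Block 1 (0101010): 3 ones → 0
Block 2 (0000000): 0 ones → 0
Block 3 (1111111): 7 ones → 1
Block 4 (1111000): 4 ones → 1
Block 5 (1111111): 7 ones → 1
Block 6 (1011000): 3 ones → 0
Block 7 (0110111): 5 ones → 1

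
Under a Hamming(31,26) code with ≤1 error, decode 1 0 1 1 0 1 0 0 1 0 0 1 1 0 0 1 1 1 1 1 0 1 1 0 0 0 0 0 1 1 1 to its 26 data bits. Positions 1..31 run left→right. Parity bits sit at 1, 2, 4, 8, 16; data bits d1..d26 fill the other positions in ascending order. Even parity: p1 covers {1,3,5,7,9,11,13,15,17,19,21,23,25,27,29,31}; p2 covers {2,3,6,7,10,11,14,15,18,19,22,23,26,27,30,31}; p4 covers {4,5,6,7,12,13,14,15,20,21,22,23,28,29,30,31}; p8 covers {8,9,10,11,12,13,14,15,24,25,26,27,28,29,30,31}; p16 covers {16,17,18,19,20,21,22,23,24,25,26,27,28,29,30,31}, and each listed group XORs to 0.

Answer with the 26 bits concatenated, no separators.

10101001100111101100000111

s1 (pos 1,3,5,7,9,11,13,15,17,19,21,23,25,27,29,31): 1⊕1⊕0⊕0⊕1⊕0⊕1⊕0⊕1⊕1⊕0⊕1⊕0⊕0⊕1⊕1 = 1
s2 (pos 2,3,6,7,10,11,14,15,18,19,22,23,26,27,30,31): 0⊕1⊕1⊕0⊕0⊕0⊕0⊕0⊕1⊕1⊕1⊕1⊕0⊕0⊕1⊕1 = 0
s4 (pos 4,5,6,7,12,13,14,15,20,21,22,23,28,29,30,31): 1⊕0⊕1⊕0⊕1⊕1⊕0⊕0⊕1⊕0⊕1⊕1⊕0⊕1⊕1⊕1 = 0
s8 (pos 8,9,10,11,12,13,14,15,24,25,26,27,28,29,30,31): 0⊕1⊕0⊕0⊕1⊕1⊕0⊕0⊕0⊕0⊕0⊕0⊕0⊕1⊕1⊕1 = 0
s16 (pos 16,17,18,19,20,21,22,23,24,25,26,27,28,29,30,31): 1⊕1⊕1⊕1⊕1⊕0⊕1⊕1⊕0⊕0⊕0⊕0⊕0⊕1⊕1⊕1 = 0
Syndrome s16…s1 = 00001 → error at position 1.
Flip position 1: 1011010010011001111101100000111 → 0011010010011001111101100000111
Read data bits from positions 3,5,6,7,9,10,11,12,13,14,15,17,18,19,20,21,22,23,24,25,26,27,28,29,30,31: 10101001100111101100000111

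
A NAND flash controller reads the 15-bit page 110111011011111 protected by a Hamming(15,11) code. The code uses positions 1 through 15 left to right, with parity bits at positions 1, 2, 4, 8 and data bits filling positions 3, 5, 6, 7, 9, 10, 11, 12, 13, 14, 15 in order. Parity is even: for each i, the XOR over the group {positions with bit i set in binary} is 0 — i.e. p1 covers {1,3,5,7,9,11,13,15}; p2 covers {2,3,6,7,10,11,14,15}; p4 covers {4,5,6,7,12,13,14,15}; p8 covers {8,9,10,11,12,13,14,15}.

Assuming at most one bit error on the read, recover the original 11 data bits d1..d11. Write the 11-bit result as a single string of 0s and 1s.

s1 (pos 1,3,5,7,9,11,13,15): 1⊕0⊕1⊕0⊕1⊕1⊕1⊕1 = 0
s2 (pos 2,3,6,7,10,11,14,15): 1⊕0⊕1⊕0⊕0⊕1⊕1⊕1 = 1
s4 (pos 4,5,6,7,12,13,14,15): 1⊕1⊕1⊕0⊕1⊕1⊕1⊕1 = 1
s8 (pos 8,9,10,11,12,13,14,15): 1⊕1⊕0⊕1⊕1⊕1⊕1⊕1 = 1
Syndrome s8…s1 = 1110 → error at position 14.
Flip position 14: 110111011011111 → 110111011011101
Read data bits from positions 3,5,6,7,9,10,11,12,13,14,15: 01101011101

01101011101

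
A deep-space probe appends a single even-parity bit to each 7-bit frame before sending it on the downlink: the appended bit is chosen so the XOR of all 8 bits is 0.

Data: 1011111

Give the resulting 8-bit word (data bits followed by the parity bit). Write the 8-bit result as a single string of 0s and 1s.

XOR of the 7 data bits: 1⊕0⊕1⊕1⊕1⊕1⊕1 = 0
Parity bit = 0 (so all 8 bits XOR to 0).

10111110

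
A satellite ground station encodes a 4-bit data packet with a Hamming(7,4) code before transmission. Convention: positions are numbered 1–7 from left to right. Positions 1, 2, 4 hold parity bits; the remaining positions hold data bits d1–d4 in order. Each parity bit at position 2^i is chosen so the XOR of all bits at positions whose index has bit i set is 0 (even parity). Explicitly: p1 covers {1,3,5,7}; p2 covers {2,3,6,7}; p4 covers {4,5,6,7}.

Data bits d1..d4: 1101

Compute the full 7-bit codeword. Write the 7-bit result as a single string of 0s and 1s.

1010101

Place data at non-parity positions: p1 p2 1 p4 1 0 1
p1 (pos 1,3,5,7): XOR of data positions = 1⊕1⊕1 = 1
p2 (pos 2,3,6,7): XOR of data positions = 1⊕0⊕1 = 0
p4 (pos 4,5,6,7): XOR of data positions = 1⊕0⊕1 = 0
Codeword: 1010101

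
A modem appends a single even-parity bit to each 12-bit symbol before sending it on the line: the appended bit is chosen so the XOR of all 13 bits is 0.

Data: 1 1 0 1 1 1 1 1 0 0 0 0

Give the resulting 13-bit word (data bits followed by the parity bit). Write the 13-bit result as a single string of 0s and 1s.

XOR of the 12 data bits: 1⊕1⊕0⊕1⊕1⊕1⊕1⊕1⊕0⊕0⊕0⊕0 = 1
Parity bit = 1 (so all 13 bits XOR to 0).

1101111100001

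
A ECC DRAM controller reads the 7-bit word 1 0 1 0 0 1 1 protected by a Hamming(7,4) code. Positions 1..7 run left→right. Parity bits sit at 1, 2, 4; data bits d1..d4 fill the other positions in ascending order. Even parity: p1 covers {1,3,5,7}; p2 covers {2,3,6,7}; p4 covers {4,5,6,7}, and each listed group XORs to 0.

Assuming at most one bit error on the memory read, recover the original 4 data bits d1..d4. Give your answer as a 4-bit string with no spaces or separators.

0011

s1 (pos 1,3,5,7): 1⊕1⊕0⊕1 = 1
s2 (pos 2,3,6,7): 0⊕1⊕1⊕1 = 1
s4 (pos 4,5,6,7): 0⊕0⊕1⊕1 = 0
Syndrome s4…s1 = 011 → error at position 3.
Flip position 3: 1010011 → 1000011
Read data bits from positions 3,5,6,7: 0011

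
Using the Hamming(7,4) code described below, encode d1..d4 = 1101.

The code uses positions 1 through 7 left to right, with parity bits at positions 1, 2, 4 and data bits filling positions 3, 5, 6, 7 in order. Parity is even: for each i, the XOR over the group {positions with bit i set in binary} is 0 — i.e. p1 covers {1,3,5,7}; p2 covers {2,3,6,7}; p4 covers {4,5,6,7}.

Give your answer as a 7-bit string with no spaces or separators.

1010101

Place data at non-parity positions: p1 p2 1 p4 1 0 1
p1 (pos 1,3,5,7): XOR of data positions = 1⊕1⊕1 = 1
p2 (pos 2,3,6,7): XOR of data positions = 1⊕0⊕1 = 0
p4 (pos 4,5,6,7): XOR of data positions = 1⊕0⊕1 = 0
Codeword: 1010101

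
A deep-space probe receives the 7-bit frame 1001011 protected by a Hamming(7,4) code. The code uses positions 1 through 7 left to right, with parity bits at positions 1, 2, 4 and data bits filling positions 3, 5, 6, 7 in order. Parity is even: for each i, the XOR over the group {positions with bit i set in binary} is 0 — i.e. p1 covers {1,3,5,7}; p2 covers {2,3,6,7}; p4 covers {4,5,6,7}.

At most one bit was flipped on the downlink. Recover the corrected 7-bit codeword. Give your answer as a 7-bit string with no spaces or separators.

1000011

s1 (pos 1,3,5,7): 1⊕0⊕0⊕1 = 0
s2 (pos 2,3,6,7): 0⊕0⊕1⊕1 = 0
s4 (pos 4,5,6,7): 1⊕0⊕1⊕1 = 1
Syndrome s4…s1 = 100 → error at position 4.
Flip position 4: 1001011 → 1000011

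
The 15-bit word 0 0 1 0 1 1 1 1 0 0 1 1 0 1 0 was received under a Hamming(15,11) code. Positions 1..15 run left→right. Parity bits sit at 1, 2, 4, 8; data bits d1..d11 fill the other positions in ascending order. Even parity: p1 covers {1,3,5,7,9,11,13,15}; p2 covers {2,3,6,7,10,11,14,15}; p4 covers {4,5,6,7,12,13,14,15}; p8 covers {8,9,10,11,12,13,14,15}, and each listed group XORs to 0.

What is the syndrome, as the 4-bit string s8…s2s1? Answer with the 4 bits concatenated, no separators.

0110

s1 (pos 1,3,5,7,9,11,13,15): 0⊕1⊕1⊕1⊕0⊕1⊕0⊕0 = 0
s2 (pos 2,3,6,7,10,11,14,15): 0⊕1⊕1⊕1⊕0⊕1⊕1⊕0 = 1
s4 (pos 4,5,6,7,12,13,14,15): 0⊕1⊕1⊕1⊕1⊕0⊕1⊕0 = 1
s8 (pos 8,9,10,11,12,13,14,15): 1⊕0⊕0⊕1⊕1⊕0⊕1⊕0 = 0
Syndrome s8…s1 = 0110 → error at position 6.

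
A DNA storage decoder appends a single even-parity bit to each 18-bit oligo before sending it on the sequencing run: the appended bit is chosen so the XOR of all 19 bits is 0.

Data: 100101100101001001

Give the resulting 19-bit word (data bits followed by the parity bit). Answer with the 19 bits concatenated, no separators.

1001011001010010010

XOR of the 18 data bits: 1⊕0⊕0⊕1⊕0⊕1⊕1⊕0⊕0⊕1⊕0⊕1⊕0⊕0⊕1⊕0⊕0⊕1 = 0
Parity bit = 0 (so all 19 bits XOR to 0).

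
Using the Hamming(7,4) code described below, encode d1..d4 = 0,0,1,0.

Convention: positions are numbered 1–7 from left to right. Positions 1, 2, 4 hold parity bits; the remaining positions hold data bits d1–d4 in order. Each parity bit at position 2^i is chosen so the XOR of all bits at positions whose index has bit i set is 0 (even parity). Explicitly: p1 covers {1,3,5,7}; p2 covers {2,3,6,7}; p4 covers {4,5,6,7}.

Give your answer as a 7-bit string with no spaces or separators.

Place data at non-parity positions: p1 p2 0 p4 0 1 0
p1 (pos 1,3,5,7): XOR of data positions = 0⊕0⊕0 = 0
p2 (pos 2,3,6,7): XOR of data positions = 0⊕1⊕0 = 1
p4 (pos 4,5,6,7): XOR of data positions = 0⊕1⊕0 = 1
Codeword: 0101010

0101010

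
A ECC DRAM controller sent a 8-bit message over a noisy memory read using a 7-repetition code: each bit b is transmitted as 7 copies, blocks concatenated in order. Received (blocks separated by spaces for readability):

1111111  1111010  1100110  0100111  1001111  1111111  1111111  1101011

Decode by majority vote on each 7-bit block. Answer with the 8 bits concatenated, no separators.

11111111

Block 1 (1111111): 7 ones → 1
Block 2 (1111010): 5 ones → 1
Block 3 (1100110): 4 ones → 1
Block 4 (0100111): 4 ones → 1
Block 5 (1001111): 5 ones → 1
Block 6 (1111111): 7 ones → 1
Block 7 (1111111): 7 ones → 1
Block 8 (1101011): 5 ones → 1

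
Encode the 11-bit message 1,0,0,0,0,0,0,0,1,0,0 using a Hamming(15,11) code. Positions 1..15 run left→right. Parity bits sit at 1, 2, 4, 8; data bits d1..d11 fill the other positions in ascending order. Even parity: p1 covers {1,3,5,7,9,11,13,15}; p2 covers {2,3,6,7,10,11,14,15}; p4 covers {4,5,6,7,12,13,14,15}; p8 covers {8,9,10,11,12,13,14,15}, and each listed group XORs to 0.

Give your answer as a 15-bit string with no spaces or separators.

Place data at non-parity positions: p1 p2 1 p4 0 0 0 p8 0 0 0 0 1 0 0
p1 (pos 1,3,5,7,9,11,13,15): XOR of data positions = 1⊕0⊕0⊕0⊕0⊕1⊕0 = 0
p2 (pos 2,3,6,7,10,11,14,15): XOR of data positions = 1⊕0⊕0⊕0⊕0⊕0⊕0 = 1
p4 (pos 4,5,6,7,12,13,14,15): XOR of data positions = 0⊕0⊕0⊕0⊕1⊕0⊕0 = 1
p8 (pos 8,9,10,11,12,13,14,15): XOR of data positions = 0⊕0⊕0⊕0⊕1⊕0⊕0 = 1
Codeword: 011100010000100

011100010000100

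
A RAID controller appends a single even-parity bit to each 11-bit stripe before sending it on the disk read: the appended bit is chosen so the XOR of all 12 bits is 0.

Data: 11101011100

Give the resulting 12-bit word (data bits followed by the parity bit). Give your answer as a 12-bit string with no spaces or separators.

XOR of the 11 data bits: 1⊕1⊕1⊕0⊕1⊕0⊕1⊕1⊕1⊕0⊕0 = 1
Parity bit = 1 (so all 12 bits XOR to 0).

111010111001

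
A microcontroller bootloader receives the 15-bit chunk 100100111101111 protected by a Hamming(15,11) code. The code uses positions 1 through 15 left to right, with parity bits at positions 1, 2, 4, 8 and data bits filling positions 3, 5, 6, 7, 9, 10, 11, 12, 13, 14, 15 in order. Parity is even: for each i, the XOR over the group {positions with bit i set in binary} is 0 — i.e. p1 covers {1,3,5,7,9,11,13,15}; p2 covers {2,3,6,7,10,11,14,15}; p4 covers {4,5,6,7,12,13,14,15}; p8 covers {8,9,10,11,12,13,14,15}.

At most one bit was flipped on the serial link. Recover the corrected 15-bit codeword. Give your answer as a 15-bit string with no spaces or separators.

100100110101111

s1 (pos 1,3,5,7,9,11,13,15): 1⊕0⊕0⊕1⊕1⊕0⊕1⊕1 = 1
s2 (pos 2,3,6,7,10,11,14,15): 0⊕0⊕0⊕1⊕1⊕0⊕1⊕1 = 0
s4 (pos 4,5,6,7,12,13,14,15): 1⊕0⊕0⊕1⊕1⊕1⊕1⊕1 = 0
s8 (pos 8,9,10,11,12,13,14,15): 1⊕1⊕1⊕0⊕1⊕1⊕1⊕1 = 1
Syndrome s8…s1 = 1001 → error at position 9.
Flip position 9: 100100111101111 → 100100110101111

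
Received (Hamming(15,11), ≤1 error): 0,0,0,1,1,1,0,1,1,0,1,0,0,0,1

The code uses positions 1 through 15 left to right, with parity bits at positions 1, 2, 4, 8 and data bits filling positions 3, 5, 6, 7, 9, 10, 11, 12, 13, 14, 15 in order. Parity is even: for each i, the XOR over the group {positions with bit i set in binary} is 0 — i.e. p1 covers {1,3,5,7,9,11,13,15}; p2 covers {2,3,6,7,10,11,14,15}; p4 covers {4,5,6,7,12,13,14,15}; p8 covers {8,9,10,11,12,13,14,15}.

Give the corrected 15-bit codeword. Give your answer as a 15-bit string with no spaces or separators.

s1 (pos 1,3,5,7,9,11,13,15): 0⊕0⊕1⊕0⊕1⊕1⊕0⊕1 = 0
s2 (pos 2,3,6,7,10,11,14,15): 0⊕0⊕1⊕0⊕0⊕1⊕0⊕1 = 1
s4 (pos 4,5,6,7,12,13,14,15): 1⊕1⊕1⊕0⊕0⊕0⊕0⊕1 = 0
s8 (pos 8,9,10,11,12,13,14,15): 1⊕1⊕0⊕1⊕0⊕0⊕0⊕1 = 0
Syndrome s8…s1 = 0010 → error at position 2.
Flip position 2: 000111011010001 → 010111011010001

010111011010001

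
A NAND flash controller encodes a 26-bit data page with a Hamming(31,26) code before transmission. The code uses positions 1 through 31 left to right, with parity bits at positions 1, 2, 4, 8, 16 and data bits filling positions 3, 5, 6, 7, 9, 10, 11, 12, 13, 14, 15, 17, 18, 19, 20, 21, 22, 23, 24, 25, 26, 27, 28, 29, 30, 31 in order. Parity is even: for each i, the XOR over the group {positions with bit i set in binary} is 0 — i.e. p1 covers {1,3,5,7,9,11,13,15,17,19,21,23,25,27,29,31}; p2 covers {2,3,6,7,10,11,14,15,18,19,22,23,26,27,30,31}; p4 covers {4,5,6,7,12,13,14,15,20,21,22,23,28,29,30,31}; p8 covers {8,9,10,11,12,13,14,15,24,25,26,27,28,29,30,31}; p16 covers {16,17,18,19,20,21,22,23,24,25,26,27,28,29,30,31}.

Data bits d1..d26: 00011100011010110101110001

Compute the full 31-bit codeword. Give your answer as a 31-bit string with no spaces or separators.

0101001011000110010110101110001

Place data at non-parity positions: p1 p2 0 p4 0 0 1 p8 1 1 0 0 0 1 1 p16 0 1 0 1 1 0 1 0 1 1 1 0 0 0 1
p1 (pos 1,3,5,7,9,11,13,15,17,19,21,23,25,27,29,31): XOR of data positions = 0⊕0⊕1⊕1⊕0⊕0⊕1⊕0⊕0⊕1⊕1⊕1⊕1⊕0⊕1 = 0
p2 (pos 2,3,6,7,10,11,14,15,18,19,22,23,26,27,30,31): XOR of data positions = 0⊕0⊕1⊕1⊕0⊕1⊕1⊕1⊕0⊕0⊕1⊕1⊕1⊕0⊕1 = 1
p4 (pos 4,5,6,7,12,13,14,15,20,21,22,23,28,29,30,31): XOR of data positions = 0⊕0⊕1⊕0⊕0⊕1⊕1⊕1⊕1⊕0⊕1⊕0⊕0⊕0⊕1 = 1
p8 (pos 8,9,10,11,12,13,14,15,24,25,26,27,28,29,30,31): XOR of data positions = 1⊕1⊕0⊕0⊕0⊕1⊕1⊕0⊕1⊕1⊕1⊕0⊕0⊕0⊕1 = 0
p16 (pos 16,17,18,19,20,21,22,23,24,25,26,27,28,29,30,31): XOR of data positions = 0⊕1⊕0⊕1⊕1⊕0⊕1⊕0⊕1⊕1⊕1⊕0⊕0⊕0⊕1 = 0
Codeword: 0101001011000110010110101110001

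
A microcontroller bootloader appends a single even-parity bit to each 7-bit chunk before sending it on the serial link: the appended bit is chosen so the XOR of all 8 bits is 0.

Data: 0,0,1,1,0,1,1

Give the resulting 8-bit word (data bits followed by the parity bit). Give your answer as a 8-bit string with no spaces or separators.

00110110

XOR of the 7 data bits: 0⊕0⊕1⊕1⊕0⊕1⊕1 = 0
Parity bit = 0 (so all 8 bits XOR to 0).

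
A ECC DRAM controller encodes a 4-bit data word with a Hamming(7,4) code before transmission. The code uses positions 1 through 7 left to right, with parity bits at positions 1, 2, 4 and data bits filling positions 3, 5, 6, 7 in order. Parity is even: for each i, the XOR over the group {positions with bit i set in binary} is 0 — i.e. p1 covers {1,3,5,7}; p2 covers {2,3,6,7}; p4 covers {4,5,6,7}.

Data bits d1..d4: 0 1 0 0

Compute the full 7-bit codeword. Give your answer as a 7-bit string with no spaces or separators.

1001100

Place data at non-parity positions: p1 p2 0 p4 1 0 0
p1 (pos 1,3,5,7): XOR of data positions = 0⊕1⊕0 = 1
p2 (pos 2,3,6,7): XOR of data positions = 0⊕0⊕0 = 0
p4 (pos 4,5,6,7): XOR of data positions = 1⊕0⊕0 = 1
Codeword: 1001100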